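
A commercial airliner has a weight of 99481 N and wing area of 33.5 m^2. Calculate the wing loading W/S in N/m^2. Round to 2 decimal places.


Step 1: Wing loading = W / S = 99481 / 33.5
Step 2: Wing loading = 2969.58 N/m^2

2969.58


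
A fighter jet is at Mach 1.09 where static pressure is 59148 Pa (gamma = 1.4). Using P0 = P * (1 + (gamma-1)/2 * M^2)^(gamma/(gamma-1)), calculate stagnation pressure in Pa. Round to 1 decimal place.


Step 1: (gamma-1)/2 * M^2 = 0.2 * 1.1881 = 0.23762
Step 2: 1 + 0.23762 = 1.23762
Step 3: Exponent gamma/(gamma-1) = 3.5
Step 4: P0 = 59148 * 1.23762^3.5 = 124737.1 Pa

124737.1


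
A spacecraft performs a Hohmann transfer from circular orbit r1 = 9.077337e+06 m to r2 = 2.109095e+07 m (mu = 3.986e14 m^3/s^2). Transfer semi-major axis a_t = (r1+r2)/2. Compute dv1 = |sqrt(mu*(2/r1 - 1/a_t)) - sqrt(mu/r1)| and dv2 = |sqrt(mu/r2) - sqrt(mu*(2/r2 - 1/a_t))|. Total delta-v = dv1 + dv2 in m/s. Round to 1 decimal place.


Step 1: Transfer semi-major axis a_t = (9.077337e+06 + 2.109095e+07) / 2 = 1.508414e+07 m
Step 2: v1 (circular at r1) = sqrt(mu/r1) = 6626.58 m/s
Step 3: v_t1 = sqrt(mu*(2/r1 - 1/a_t)) = 7835.69 m/s
Step 4: dv1 = |7835.69 - 6626.58| = 1209.11 m/s
Step 5: v2 (circular at r2) = 4347.31 m/s, v_t2 = 3372.4 m/s
Step 6: dv2 = |4347.31 - 3372.4| = 974.91 m/s
Step 7: Total delta-v = 1209.11 + 974.91 = 2184.0 m/s

2184.0


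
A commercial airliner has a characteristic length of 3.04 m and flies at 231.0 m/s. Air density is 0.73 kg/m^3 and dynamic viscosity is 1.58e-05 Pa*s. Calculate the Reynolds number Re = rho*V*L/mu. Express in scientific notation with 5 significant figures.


Step 1: Numerator = rho * V * L = 0.73 * 231.0 * 3.04 = 512.6352
Step 2: Re = 512.6352 / 1.58e-05
Step 3: Re = 3.2445e+07

3.2445e+07


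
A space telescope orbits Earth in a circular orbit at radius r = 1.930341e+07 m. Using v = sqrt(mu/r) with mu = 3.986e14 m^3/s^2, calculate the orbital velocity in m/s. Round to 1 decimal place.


Step 1: mu / r = 3.986e14 / 1.930341e+07 = 20649201.3587
Step 2: v = sqrt(20649201.3587) = 4544.1 m/s

4544.1


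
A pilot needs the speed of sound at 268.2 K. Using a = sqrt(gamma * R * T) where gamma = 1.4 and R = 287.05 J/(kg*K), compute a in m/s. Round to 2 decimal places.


Step 1: gamma * R * T = 1.4 * 287.05 * 268.2 = 107781.534
Step 2: a = sqrt(107781.534) = 328.30 m/s

328.30


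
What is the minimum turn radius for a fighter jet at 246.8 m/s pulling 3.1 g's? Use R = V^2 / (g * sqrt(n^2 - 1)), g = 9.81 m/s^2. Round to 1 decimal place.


Step 1: V^2 = 246.8^2 = 60910.24
Step 2: n^2 - 1 = 3.1^2 - 1 = 8.61
Step 3: sqrt(8.61) = 2.93428
Step 4: R = 60910.24 / (9.81 * 2.93428) = 2116.0 m

2116.0


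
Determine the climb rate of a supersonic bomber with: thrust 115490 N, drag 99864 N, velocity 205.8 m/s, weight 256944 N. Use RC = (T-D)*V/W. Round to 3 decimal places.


Step 1: Excess thrust = T - D = 115490 - 99864 = 15626 N
Step 2: Excess power = 15626 * 205.8 = 3215830.8 W
Step 3: RC = 3215830.8 / 256944 = 12.516 m/s

12.516


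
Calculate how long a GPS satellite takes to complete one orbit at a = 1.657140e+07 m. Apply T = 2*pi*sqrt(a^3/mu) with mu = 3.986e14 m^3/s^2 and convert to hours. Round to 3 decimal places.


Step 1: a^3 / mu = 4.550694e+21 / 3.986e14 = 1.141669e+07
Step 2: sqrt(1.141669e+07) = 3378.8597 s
Step 3: T = 2*pi * 3378.8597 = 21230.0 s
Step 4: T in hours = 21230.0 / 3600 = 5.897 hours

5.897


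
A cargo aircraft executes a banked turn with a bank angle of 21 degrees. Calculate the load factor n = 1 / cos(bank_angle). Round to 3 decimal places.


Step 1: Convert 21 degrees to radians = 0.366519
Step 2: cos(21 deg) = 0.93358
Step 3: n = 1 / 0.93358 = 1.071

1.071


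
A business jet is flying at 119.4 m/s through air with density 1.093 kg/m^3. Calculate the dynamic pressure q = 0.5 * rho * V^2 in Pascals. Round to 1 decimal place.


Step 1: V^2 = 119.4^2 = 14256.36
Step 2: q = 0.5 * 1.093 * 14256.36
Step 3: q = 7791.1 Pa

7791.1


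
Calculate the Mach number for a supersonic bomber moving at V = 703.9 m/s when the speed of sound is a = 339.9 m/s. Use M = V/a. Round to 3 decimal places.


Step 1: M = V / a = 703.9 / 339.9
Step 2: M = 2.071

2.071


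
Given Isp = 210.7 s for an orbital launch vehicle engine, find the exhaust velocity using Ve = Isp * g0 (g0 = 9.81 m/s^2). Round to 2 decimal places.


Step 1: Ve = Isp * g0 = 210.7 * 9.81
Step 2: Ve = 2066.97 m/s

2066.97


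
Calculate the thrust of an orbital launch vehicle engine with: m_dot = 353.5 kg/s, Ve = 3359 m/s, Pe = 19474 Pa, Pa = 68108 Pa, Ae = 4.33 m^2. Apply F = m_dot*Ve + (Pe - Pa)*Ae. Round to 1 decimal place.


Step 1: Momentum thrust = m_dot * Ve = 353.5 * 3359 = 1187406.5 N
Step 2: Pressure thrust = (Pe - Pa) * Ae = (19474 - 68108) * 4.33 = -210585.22 N
Step 3: Total thrust F = 1187406.5 + -210585.22 = 976821.3 N

976821.3


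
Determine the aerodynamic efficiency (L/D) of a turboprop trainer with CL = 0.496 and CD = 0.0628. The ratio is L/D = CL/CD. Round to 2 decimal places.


Step 1: L/D = CL / CD = 0.496 / 0.0628
Step 2: L/D = 7.90

7.90


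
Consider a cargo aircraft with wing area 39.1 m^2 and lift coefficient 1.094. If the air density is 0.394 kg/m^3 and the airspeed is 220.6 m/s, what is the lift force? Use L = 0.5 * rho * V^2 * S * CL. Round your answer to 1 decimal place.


Step 1: Calculate dynamic pressure q = 0.5 * 0.394 * 220.6^2 = 0.5 * 0.394 * 48664.36 = 9586.8789 Pa
Step 2: Multiply by wing area and lift coefficient: L = 9586.8789 * 39.1 * 1.094
Step 3: L = 374846.9658 * 1.094 = 410082.6 N

410082.6


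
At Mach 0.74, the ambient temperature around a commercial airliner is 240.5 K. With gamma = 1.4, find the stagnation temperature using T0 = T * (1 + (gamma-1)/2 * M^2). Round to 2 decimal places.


Step 1: (gamma-1)/2 = 0.2
Step 2: M^2 = 0.5476
Step 3: 1 + 0.2 * 0.5476 = 1.10952
Step 4: T0 = 240.5 * 1.10952 = 266.84 K

266.84


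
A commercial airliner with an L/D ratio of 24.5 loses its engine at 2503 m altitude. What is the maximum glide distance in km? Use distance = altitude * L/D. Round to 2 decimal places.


Step 1: Glide distance = altitude * L/D = 2503 * 24.5 = 61323.5 m
Step 2: Convert to km: 61323.5 / 1000 = 61.32 km

61.32


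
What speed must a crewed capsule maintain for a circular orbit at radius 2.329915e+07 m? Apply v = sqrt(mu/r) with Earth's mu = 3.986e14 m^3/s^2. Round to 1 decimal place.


Step 1: mu / r = 3.986e14 / 2.329915e+07 = 17107920.246
Step 2: v = sqrt(17107920.246) = 4136.2 m/s

4136.2


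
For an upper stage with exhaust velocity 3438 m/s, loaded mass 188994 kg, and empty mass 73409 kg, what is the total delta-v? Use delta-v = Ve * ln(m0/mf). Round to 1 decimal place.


Step 1: Mass ratio m0/mf = 188994 / 73409 = 2.574534
Step 2: ln(2.574534) = 0.945669
Step 3: delta-v = 3438 * 0.945669 = 3251.2 m/s

3251.2


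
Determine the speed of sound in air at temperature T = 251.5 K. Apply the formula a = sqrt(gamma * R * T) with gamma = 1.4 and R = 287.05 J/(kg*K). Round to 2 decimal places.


Step 1: gamma * R * T = 1.4 * 287.05 * 251.5 = 101070.305
Step 2: a = sqrt(101070.305) = 317.92 m/s

317.92


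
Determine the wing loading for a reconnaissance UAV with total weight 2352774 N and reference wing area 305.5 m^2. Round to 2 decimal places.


Step 1: Wing loading = W / S = 2352774 / 305.5
Step 2: Wing loading = 7701.39 N/m^2

7701.39


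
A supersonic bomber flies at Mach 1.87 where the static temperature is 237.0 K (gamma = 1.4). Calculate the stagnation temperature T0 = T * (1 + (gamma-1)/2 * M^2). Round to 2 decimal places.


Step 1: (gamma-1)/2 = 0.2
Step 2: M^2 = 3.4969
Step 3: 1 + 0.2 * 3.4969 = 1.69938
Step 4: T0 = 237.0 * 1.69938 = 402.75 K

402.75


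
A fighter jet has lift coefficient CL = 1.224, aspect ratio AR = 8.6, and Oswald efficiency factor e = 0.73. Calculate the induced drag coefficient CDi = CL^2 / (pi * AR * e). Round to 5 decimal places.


Step 1: CL^2 = 1.224^2 = 1.498176
Step 2: pi * AR * e = 3.14159 * 8.6 * 0.73 = 19.722919
Step 3: CDi = 1.498176 / 19.722919 = 0.07596

0.07596


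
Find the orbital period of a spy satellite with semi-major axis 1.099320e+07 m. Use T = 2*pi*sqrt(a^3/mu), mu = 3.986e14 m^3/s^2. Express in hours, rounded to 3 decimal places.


Step 1: a^3 / mu = 1.328533e+21 / 3.986e14 = 3.332998e+06
Step 2: sqrt(3.332998e+06) = 1825.6501 s
Step 3: T = 2*pi * 1825.6501 = 11470.9 s
Step 4: T in hours = 11470.9 / 3600 = 3.186 hours

3.186


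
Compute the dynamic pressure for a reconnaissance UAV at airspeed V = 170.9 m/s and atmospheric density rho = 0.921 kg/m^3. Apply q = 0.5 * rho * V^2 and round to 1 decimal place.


Step 1: V^2 = 170.9^2 = 29206.81
Step 2: q = 0.5 * 0.921 * 29206.81
Step 3: q = 13449.7 Pa

13449.7


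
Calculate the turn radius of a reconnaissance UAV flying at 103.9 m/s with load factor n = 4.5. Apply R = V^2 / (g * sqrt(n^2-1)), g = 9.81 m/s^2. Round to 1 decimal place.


Step 1: V^2 = 103.9^2 = 10795.21
Step 2: n^2 - 1 = 4.5^2 - 1 = 19.25
Step 3: sqrt(19.25) = 4.387482
Step 4: R = 10795.21 / (9.81 * 4.387482) = 250.8 m

250.8


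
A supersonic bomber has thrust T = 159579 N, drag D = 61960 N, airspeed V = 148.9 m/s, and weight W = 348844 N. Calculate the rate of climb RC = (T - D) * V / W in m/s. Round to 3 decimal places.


Step 1: Excess thrust = T - D = 159579 - 61960 = 97619 N
Step 2: Excess power = 97619 * 148.9 = 14535469.1 W
Step 3: RC = 14535469.1 / 348844 = 41.668 m/s

41.668


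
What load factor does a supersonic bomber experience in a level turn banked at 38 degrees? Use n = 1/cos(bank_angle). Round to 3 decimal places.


Step 1: Convert 38 degrees to radians = 0.663225
Step 2: cos(38 deg) = 0.788011
Step 3: n = 1 / 0.788011 = 1.269

1.269


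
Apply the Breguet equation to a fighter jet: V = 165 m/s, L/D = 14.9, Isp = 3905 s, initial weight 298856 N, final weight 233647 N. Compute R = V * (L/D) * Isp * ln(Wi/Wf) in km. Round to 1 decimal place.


Step 1: Coefficient = V * (L/D) * Isp = 165 * 14.9 * 3905 = 9600442.5 m
Step 2: Wi/Wf = 298856 / 233647 = 1.279092
Step 3: ln(1.279092) = 0.24615
Step 4: R = 9600442.5 * 0.24615 = 2363153.0 m = 2363.2 km

2363.2


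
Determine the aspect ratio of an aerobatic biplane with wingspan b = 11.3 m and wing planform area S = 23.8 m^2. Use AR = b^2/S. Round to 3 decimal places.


Step 1: b^2 = 11.3^2 = 127.69
Step 2: AR = 127.69 / 23.8 = 5.365

5.365


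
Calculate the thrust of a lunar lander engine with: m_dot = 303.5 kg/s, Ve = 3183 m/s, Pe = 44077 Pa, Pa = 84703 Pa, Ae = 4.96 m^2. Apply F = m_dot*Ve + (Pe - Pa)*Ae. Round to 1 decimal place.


Step 1: Momentum thrust = m_dot * Ve = 303.5 * 3183 = 966040.5 N
Step 2: Pressure thrust = (Pe - Pa) * Ae = (44077 - 84703) * 4.96 = -201504.96 N
Step 3: Total thrust F = 966040.5 + -201504.96 = 764535.5 N

764535.5


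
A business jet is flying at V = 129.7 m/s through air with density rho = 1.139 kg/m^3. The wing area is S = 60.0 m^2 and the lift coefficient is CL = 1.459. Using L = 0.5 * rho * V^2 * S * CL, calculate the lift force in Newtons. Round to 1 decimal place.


Step 1: Calculate dynamic pressure q = 0.5 * 1.139 * 129.7^2 = 0.5 * 1.139 * 16822.09 = 9580.1803 Pa
Step 2: Multiply by wing area and lift coefficient: L = 9580.1803 * 60.0 * 1.459
Step 3: L = 574810.8153 * 1.459 = 838649.0 N

838649.0


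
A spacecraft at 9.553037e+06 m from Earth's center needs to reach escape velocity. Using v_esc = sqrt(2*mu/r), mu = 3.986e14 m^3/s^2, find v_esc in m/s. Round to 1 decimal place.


Step 1: 2*mu/r = 2 * 3.986e14 / 9.553037e+06 = 83449901.848
Step 2: v_esc = sqrt(83449901.848) = 9135.1 m/s

9135.1


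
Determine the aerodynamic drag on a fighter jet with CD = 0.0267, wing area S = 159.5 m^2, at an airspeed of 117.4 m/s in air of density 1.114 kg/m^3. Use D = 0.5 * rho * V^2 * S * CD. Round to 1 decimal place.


Step 1: Dynamic pressure q = 0.5 * 1.114 * 117.4^2 = 7676.9973 Pa
Step 2: Drag D = q * S * CD = 7676.9973 * 159.5 * 0.0267
Step 3: D = 32693.6 N

32693.6


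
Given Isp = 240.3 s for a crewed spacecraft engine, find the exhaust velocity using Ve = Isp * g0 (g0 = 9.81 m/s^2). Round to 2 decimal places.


Step 1: Ve = Isp * g0 = 240.3 * 9.81
Step 2: Ve = 2357.34 m/s

2357.34


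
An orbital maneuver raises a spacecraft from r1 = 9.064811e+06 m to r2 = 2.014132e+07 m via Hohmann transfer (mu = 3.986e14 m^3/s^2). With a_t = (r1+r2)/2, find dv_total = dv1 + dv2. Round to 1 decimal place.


Step 1: Transfer semi-major axis a_t = (9.064811e+06 + 2.014132e+07) / 2 = 1.460307e+07 m
Step 2: v1 (circular at r1) = sqrt(mu/r1) = 6631.16 m/s
Step 3: v_t1 = sqrt(mu*(2/r1 - 1/a_t)) = 7787.74 m/s
Step 4: dv1 = |7787.74 - 6631.16| = 1156.58 m/s
Step 5: v2 (circular at r2) = 4448.61 m/s, v_t2 = 3504.95 m/s
Step 6: dv2 = |4448.61 - 3504.95| = 943.66 m/s
Step 7: Total delta-v = 1156.58 + 943.66 = 2100.2 m/s

2100.2


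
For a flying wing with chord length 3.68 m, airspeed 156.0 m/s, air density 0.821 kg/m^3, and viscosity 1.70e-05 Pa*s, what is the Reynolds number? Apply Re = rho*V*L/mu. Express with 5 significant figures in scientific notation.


Step 1: Numerator = rho * V * L = 0.821 * 156.0 * 3.68 = 471.31968
Step 2: Re = 471.31968 / 1.70e-05
Step 3: Re = 2.7725e+07

2.7725e+07


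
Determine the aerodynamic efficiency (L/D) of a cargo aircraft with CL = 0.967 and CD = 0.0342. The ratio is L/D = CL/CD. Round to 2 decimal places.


Step 1: L/D = CL / CD = 0.967 / 0.0342
Step 2: L/D = 28.27

28.27


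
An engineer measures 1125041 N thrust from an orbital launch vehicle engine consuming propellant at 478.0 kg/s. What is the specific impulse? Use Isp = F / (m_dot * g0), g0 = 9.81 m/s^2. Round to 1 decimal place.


Step 1: m_dot * g0 = 478.0 * 9.81 = 4689.18
Step 2: Isp = 1125041 / 4689.18 = 239.9 s

239.9


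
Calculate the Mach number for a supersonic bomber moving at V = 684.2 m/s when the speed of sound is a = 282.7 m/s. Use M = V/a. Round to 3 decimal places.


Step 1: M = V / a = 684.2 / 282.7
Step 2: M = 2.420

2.420


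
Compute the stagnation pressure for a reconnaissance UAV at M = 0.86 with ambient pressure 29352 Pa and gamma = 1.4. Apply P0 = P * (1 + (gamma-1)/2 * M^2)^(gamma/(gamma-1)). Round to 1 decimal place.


Step 1: (gamma-1)/2 * M^2 = 0.2 * 0.7396 = 0.14792
Step 2: 1 + 0.14792 = 1.14792
Step 3: Exponent gamma/(gamma-1) = 3.5
Step 4: P0 = 29352 * 1.14792^3.5 = 47569.5 Pa

47569.5


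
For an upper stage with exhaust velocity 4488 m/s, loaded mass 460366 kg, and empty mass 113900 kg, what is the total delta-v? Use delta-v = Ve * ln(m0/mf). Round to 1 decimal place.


Step 1: Mass ratio m0/mf = 460366 / 113900 = 4.041844
Step 2: ln(4.041844) = 1.396701
Step 3: delta-v = 4488 * 1.396701 = 6268.4 m/s

6268.4


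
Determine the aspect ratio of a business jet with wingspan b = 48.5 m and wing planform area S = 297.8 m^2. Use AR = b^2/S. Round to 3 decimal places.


Step 1: b^2 = 48.5^2 = 2352.25
Step 2: AR = 2352.25 / 297.8 = 7.899

7.899


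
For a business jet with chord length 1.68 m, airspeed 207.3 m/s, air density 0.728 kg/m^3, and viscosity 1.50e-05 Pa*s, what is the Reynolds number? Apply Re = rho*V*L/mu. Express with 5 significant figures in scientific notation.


Step 1: Numerator = rho * V * L = 0.728 * 207.3 * 1.68 = 253.536192
Step 2: Re = 253.536192 / 1.50e-05
Step 3: Re = 1.6902e+07

1.6902e+07


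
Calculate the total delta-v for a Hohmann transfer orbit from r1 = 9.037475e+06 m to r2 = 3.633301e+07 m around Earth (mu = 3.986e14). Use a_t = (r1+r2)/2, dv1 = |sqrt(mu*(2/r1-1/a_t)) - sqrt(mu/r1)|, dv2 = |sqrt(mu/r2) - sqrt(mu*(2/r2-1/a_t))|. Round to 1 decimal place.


Step 1: Transfer semi-major axis a_t = (9.037475e+06 + 3.633301e+07) / 2 = 2.268524e+07 m
Step 2: v1 (circular at r1) = sqrt(mu/r1) = 6641.18 m/s
Step 3: v_t1 = sqrt(mu*(2/r1 - 1/a_t)) = 8404.74 m/s
Step 4: dv1 = |8404.74 - 6641.18| = 1763.56 m/s
Step 5: v2 (circular at r2) = 3312.21 m/s, v_t2 = 2090.59 m/s
Step 6: dv2 = |3312.21 - 2090.59| = 1221.62 m/s
Step 7: Total delta-v = 1763.56 + 1221.62 = 2985.2 m/s

2985.2


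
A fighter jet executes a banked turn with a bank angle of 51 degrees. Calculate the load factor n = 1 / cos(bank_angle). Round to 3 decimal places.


Step 1: Convert 51 degrees to radians = 0.890118
Step 2: cos(51 deg) = 0.62932
Step 3: n = 1 / 0.62932 = 1.589

1.589


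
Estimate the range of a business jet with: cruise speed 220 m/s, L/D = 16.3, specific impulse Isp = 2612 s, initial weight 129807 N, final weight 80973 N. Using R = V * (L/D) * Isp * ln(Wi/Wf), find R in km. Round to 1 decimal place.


Step 1: Coefficient = V * (L/D) * Isp = 220 * 16.3 * 2612 = 9366632.0 m
Step 2: Wi/Wf = 129807 / 80973 = 1.60309
Step 3: ln(1.60309) = 0.471933
Step 4: R = 9366632.0 * 0.471933 = 4420422.4 m = 4420.4 km

4420.4


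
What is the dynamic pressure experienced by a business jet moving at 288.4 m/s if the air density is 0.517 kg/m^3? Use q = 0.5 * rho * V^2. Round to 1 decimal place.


Step 1: V^2 = 288.4^2 = 83174.56
Step 2: q = 0.5 * 0.517 * 83174.56
Step 3: q = 21500.6 Pa

21500.6


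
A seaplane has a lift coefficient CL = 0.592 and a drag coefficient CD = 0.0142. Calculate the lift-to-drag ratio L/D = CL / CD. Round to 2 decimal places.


Step 1: L/D = CL / CD = 0.592 / 0.0142
Step 2: L/D = 41.69

41.69


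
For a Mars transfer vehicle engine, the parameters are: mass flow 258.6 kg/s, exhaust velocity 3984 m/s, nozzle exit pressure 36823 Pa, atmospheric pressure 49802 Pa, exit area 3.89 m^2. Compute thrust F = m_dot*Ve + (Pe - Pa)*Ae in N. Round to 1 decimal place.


Step 1: Momentum thrust = m_dot * Ve = 258.6 * 3984 = 1030262.4 N
Step 2: Pressure thrust = (Pe - Pa) * Ae = (36823 - 49802) * 3.89 = -50488.31 N
Step 3: Total thrust F = 1030262.4 + -50488.31 = 979774.1 N

979774.1


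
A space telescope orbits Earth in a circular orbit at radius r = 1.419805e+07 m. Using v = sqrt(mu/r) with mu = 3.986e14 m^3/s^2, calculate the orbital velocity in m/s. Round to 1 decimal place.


Step 1: mu / r = 3.986e14 / 1.419805e+07 = 28074277.8058
Step 2: v = sqrt(28074277.8058) = 5298.5 m/s

5298.5


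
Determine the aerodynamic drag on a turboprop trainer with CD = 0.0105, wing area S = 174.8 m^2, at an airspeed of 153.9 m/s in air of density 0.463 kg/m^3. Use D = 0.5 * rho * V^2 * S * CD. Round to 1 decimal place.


Step 1: Dynamic pressure q = 0.5 * 0.463 * 153.9^2 = 5483.1261 Pa
Step 2: Drag D = q * S * CD = 5483.1261 * 174.8 * 0.0105
Step 3: D = 10063.7 N

10063.7


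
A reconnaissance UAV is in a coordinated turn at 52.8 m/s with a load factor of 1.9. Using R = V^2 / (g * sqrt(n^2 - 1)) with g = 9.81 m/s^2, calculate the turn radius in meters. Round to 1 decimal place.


Step 1: V^2 = 52.8^2 = 2787.84
Step 2: n^2 - 1 = 1.9^2 - 1 = 2.61
Step 3: sqrt(2.61) = 1.615549
Step 4: R = 2787.84 / (9.81 * 1.615549) = 175.9 m

175.9


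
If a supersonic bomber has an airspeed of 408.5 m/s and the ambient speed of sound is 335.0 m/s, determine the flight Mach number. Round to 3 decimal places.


Step 1: M = V / a = 408.5 / 335.0
Step 2: M = 1.219

1.219


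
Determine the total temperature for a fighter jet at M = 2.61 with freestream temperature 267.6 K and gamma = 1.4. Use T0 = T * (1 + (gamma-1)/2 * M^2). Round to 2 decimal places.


Step 1: (gamma-1)/2 = 0.2
Step 2: M^2 = 6.8121
Step 3: 1 + 0.2 * 6.8121 = 2.36242
Step 4: T0 = 267.6 * 2.36242 = 632.18 K

632.18


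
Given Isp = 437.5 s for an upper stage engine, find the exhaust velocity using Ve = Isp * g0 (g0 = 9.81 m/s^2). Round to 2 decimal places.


Step 1: Ve = Isp * g0 = 437.5 * 9.81
Step 2: Ve = 4291.88 m/s

4291.88


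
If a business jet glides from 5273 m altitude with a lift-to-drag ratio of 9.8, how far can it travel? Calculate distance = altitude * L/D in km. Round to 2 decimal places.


Step 1: Glide distance = altitude * L/D = 5273 * 9.8 = 51675.4 m
Step 2: Convert to km: 51675.4 / 1000 = 51.68 km

51.68


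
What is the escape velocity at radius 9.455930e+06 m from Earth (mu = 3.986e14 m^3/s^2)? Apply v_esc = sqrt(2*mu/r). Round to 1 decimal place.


Step 1: 2*mu/r = 2 * 3.986e14 / 9.455930e+06 = 84306884.6745
Step 2: v_esc = sqrt(84306884.6745) = 9181.9 m/s

9181.9


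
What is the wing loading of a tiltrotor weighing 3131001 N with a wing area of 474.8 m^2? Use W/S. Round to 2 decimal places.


Step 1: Wing loading = W / S = 3131001 / 474.8
Step 2: Wing loading = 6594.36 N/m^2

6594.36


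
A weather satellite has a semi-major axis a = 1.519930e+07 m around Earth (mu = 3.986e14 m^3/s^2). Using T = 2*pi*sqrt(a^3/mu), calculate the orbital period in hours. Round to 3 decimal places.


Step 1: a^3 / mu = 3.511323e+21 / 3.986e14 = 8.809139e+06
Step 2: sqrt(8.809139e+06) = 2968.0194 s
Step 3: T = 2*pi * 2968.0194 = 18648.62 s
Step 4: T in hours = 18648.62 / 3600 = 5.180 hours

5.180


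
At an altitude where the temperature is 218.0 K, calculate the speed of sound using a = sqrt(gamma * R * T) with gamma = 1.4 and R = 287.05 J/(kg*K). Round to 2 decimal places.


Step 1: gamma * R * T = 1.4 * 287.05 * 218.0 = 87607.66
Step 2: a = sqrt(87607.66) = 295.99 m/s

295.99


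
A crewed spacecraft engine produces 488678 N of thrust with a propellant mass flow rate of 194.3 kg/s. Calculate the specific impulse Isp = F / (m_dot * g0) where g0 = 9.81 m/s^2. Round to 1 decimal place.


Step 1: m_dot * g0 = 194.3 * 9.81 = 1906.08
Step 2: Isp = 488678 / 1906.08 = 256.4 s

256.4


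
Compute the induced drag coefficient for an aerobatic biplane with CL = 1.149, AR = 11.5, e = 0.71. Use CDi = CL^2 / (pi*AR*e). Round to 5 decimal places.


Step 1: CL^2 = 1.149^2 = 1.320201
Step 2: pi * AR * e = 3.14159 * 11.5 * 0.71 = 25.651104
Step 3: CDi = 1.320201 / 25.651104 = 0.05147

0.05147


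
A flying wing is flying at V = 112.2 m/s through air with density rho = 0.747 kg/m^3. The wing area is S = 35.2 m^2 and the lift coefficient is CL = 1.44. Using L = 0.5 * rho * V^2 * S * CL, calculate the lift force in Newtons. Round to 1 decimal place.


Step 1: Calculate dynamic pressure q = 0.5 * 0.747 * 112.2^2 = 0.5 * 0.747 * 12588.84 = 4701.9317 Pa
Step 2: Multiply by wing area and lift coefficient: L = 4701.9317 * 35.2 * 1.44
Step 3: L = 165507.9972 * 1.44 = 238331.5 N

238331.5


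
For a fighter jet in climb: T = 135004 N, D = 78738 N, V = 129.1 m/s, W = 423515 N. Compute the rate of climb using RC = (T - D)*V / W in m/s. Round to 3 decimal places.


Step 1: Excess thrust = T - D = 135004 - 78738 = 56266 N
Step 2: Excess power = 56266 * 129.1 = 7263940.6 W
Step 3: RC = 7263940.6 / 423515 = 17.152 m/s

17.152


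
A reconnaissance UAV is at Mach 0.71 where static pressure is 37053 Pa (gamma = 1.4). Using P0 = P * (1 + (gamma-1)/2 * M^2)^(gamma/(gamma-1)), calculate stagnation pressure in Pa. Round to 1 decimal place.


Step 1: (gamma-1)/2 * M^2 = 0.2 * 0.5041 = 0.10082
Step 2: 1 + 0.10082 = 1.10082
Step 3: Exponent gamma/(gamma-1) = 3.5
Step 4: P0 = 37053 * 1.10082^3.5 = 51859.8 Pa

51859.8


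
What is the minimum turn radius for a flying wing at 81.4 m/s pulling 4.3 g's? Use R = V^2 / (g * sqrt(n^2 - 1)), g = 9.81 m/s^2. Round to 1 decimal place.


Step 1: V^2 = 81.4^2 = 6625.96
Step 2: n^2 - 1 = 4.3^2 - 1 = 17.49
Step 3: sqrt(17.49) = 4.182105
Step 4: R = 6625.96 / (9.81 * 4.182105) = 161.5 m

161.5


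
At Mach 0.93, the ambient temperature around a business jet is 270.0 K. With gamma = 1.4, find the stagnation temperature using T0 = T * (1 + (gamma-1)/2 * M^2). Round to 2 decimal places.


Step 1: (gamma-1)/2 = 0.2
Step 2: M^2 = 0.8649
Step 3: 1 + 0.2 * 0.8649 = 1.17298
Step 4: T0 = 270.0 * 1.17298 = 316.70 K

316.70


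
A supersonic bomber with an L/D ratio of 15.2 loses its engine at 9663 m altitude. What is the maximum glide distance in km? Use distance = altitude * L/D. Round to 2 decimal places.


Step 1: Glide distance = altitude * L/D = 9663 * 15.2 = 146877.6 m
Step 2: Convert to km: 146877.6 / 1000 = 146.88 km

146.88


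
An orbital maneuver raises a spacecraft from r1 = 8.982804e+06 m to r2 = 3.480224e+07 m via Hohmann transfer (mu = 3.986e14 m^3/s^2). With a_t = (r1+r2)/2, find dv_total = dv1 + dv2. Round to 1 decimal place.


Step 1: Transfer semi-major axis a_t = (8.982804e+06 + 3.480224e+07) / 2 = 2.189252e+07 m
Step 2: v1 (circular at r1) = sqrt(mu/r1) = 6661.36 m/s
Step 3: v_t1 = sqrt(mu*(2/r1 - 1/a_t)) = 8398.82 m/s
Step 4: dv1 = |8398.82 - 6661.36| = 1737.47 m/s
Step 5: v2 (circular at r2) = 3384.27 m/s, v_t2 = 2167.82 m/s
Step 6: dv2 = |3384.27 - 2167.82| = 1216.45 m/s
Step 7: Total delta-v = 1737.47 + 1216.45 = 2953.9 m/s

2953.9


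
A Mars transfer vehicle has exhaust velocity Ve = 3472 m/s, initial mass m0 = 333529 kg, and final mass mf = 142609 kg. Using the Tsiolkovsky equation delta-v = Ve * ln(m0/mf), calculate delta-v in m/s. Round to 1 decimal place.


Step 1: Mass ratio m0/mf = 333529 / 142609 = 2.338765
Step 2: ln(2.338765) = 0.849623
Step 3: delta-v = 3472 * 0.849623 = 2949.9 m/s

2949.9


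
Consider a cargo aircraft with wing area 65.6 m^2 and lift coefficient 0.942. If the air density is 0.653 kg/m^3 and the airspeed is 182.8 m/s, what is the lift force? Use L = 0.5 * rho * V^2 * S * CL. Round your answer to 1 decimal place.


Step 1: Calculate dynamic pressure q = 0.5 * 0.653 * 182.8^2 = 0.5 * 0.653 * 33415.84 = 10910.2718 Pa
Step 2: Multiply by wing area and lift coefficient: L = 10910.2718 * 65.6 * 0.942
Step 3: L = 715713.8275 * 0.942 = 674202.4 N

674202.4


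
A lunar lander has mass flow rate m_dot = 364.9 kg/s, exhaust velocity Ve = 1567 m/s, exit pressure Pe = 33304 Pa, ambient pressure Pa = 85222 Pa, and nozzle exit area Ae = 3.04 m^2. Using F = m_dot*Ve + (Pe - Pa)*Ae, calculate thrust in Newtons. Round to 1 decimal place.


Step 1: Momentum thrust = m_dot * Ve = 364.9 * 1567 = 571798.3 N
Step 2: Pressure thrust = (Pe - Pa) * Ae = (33304 - 85222) * 3.04 = -157830.72 N
Step 3: Total thrust F = 571798.3 + -157830.72 = 413967.6 N

413967.6


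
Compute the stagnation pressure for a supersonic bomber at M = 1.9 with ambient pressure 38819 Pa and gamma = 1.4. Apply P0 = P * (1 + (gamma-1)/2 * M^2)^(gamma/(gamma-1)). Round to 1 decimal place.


Step 1: (gamma-1)/2 * M^2 = 0.2 * 3.61 = 0.722
Step 2: 1 + 0.722 = 1.722
Step 3: Exponent gamma/(gamma-1) = 3.5
Step 4: P0 = 38819 * 1.722^3.5 = 260112.0 Pa

260112.0


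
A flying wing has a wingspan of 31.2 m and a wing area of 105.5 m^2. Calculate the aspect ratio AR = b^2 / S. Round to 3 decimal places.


Step 1: b^2 = 31.2^2 = 973.44
Step 2: AR = 973.44 / 105.5 = 9.227

9.227


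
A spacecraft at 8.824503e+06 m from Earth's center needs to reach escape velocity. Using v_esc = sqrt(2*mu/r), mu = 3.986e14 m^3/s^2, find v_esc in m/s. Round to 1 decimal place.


Step 1: 2*mu/r = 2 * 3.986e14 / 8.824503e+06 = 90339365.2878
Step 2: v_esc = sqrt(90339365.2878) = 9504.7 m/s

9504.7


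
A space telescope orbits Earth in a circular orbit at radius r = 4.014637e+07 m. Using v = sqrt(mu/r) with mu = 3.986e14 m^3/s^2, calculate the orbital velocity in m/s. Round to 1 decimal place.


Step 1: mu / r = 3.986e14 / 4.014637e+07 = 9928668.5197
Step 2: v = sqrt(9928668.5197) = 3151.0 m/s

3151.0


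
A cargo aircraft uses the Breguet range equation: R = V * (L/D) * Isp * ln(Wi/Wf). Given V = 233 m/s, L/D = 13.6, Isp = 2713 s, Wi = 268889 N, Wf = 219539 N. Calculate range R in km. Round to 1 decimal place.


Step 1: Coefficient = V * (L/D) * Isp = 233 * 13.6 * 2713 = 8596954.4 m
Step 2: Wi/Wf = 268889 / 219539 = 1.224789
Step 3: ln(1.224789) = 0.202769
Step 4: R = 8596954.4 * 0.202769 = 1743193.8 m = 1743.2 km

1743.2


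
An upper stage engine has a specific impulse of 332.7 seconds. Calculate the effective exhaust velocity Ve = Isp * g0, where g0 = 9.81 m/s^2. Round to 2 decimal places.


Step 1: Ve = Isp * g0 = 332.7 * 9.81
Step 2: Ve = 3263.79 m/s

3263.79


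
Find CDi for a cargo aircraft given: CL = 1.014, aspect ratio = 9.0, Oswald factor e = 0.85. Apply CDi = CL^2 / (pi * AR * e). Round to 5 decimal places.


Step 1: CL^2 = 1.014^2 = 1.028196
Step 2: pi * AR * e = 3.14159 * 9.0 * 0.85 = 24.033184
Step 3: CDi = 1.028196 / 24.033184 = 0.04278

0.04278


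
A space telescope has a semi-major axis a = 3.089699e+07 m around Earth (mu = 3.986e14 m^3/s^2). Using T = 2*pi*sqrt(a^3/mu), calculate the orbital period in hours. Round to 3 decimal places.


Step 1: a^3 / mu = 2.949501e+22 / 3.986e14 = 7.399651e+07
Step 2: sqrt(7.399651e+07) = 8602.1223 s
Step 3: T = 2*pi * 8602.1223 = 54048.73 s
Step 4: T in hours = 54048.73 / 3600 = 15.014 hours

15.014


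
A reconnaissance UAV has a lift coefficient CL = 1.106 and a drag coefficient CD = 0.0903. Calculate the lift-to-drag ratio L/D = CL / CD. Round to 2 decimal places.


Step 1: L/D = CL / CD = 1.106 / 0.0903
Step 2: L/D = 12.25

12.25


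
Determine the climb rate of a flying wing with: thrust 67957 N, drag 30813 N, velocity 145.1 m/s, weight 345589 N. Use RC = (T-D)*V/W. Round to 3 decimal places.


Step 1: Excess thrust = T - D = 67957 - 30813 = 37144 N
Step 2: Excess power = 37144 * 145.1 = 5389594.4 W
Step 3: RC = 5389594.4 / 345589 = 15.595 m/s

15.595


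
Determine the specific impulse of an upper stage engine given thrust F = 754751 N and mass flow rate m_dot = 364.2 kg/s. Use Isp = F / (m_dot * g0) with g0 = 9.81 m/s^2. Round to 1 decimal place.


Step 1: m_dot * g0 = 364.2 * 9.81 = 3572.8
Step 2: Isp = 754751 / 3572.8 = 211.2 s

211.2


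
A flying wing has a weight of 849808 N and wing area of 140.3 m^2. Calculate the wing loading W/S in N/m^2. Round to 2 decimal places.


Step 1: Wing loading = W / S = 849808 / 140.3
Step 2: Wing loading = 6057.08 N/m^2

6057.08


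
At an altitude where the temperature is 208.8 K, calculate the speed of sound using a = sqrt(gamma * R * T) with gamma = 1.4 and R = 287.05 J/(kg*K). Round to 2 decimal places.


Step 1: gamma * R * T = 1.4 * 287.05 * 208.8 = 83910.456
Step 2: a = sqrt(83910.456) = 289.67 m/s

289.67


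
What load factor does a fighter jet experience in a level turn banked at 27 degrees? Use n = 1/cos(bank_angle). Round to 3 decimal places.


Step 1: Convert 27 degrees to radians = 0.471239
Step 2: cos(27 deg) = 0.891007
Step 3: n = 1 / 0.891007 = 1.122

1.122


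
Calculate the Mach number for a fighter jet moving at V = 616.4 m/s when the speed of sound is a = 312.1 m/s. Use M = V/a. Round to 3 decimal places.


Step 1: M = V / a = 616.4 / 312.1
Step 2: M = 1.975

1.975


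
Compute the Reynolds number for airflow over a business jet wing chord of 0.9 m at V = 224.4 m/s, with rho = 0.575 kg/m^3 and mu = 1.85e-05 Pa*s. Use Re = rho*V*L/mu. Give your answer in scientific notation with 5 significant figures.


Step 1: Numerator = rho * V * L = 0.575 * 224.4 * 0.9 = 116.127
Step 2: Re = 116.127 / 1.85e-05
Step 3: Re = 6.2771e+06

6.2771e+06


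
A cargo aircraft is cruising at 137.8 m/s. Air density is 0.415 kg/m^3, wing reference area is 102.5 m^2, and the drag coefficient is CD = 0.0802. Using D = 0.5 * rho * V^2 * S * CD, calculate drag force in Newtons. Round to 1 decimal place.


Step 1: Dynamic pressure q = 0.5 * 0.415 * 137.8^2 = 3940.1843 Pa
Step 2: Drag D = q * S * CD = 3940.1843 * 102.5 * 0.0802
Step 3: D = 32390.3 N

32390.3


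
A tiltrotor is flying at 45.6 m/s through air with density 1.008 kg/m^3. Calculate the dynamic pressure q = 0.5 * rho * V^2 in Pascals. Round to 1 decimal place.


Step 1: V^2 = 45.6^2 = 2079.36
Step 2: q = 0.5 * 1.008 * 2079.36
Step 3: q = 1048.0 Pa

1048.0


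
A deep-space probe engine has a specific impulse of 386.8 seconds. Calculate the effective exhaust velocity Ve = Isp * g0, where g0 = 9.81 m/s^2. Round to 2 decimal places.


Step 1: Ve = Isp * g0 = 386.8 * 9.81
Step 2: Ve = 3794.51 m/s

3794.51


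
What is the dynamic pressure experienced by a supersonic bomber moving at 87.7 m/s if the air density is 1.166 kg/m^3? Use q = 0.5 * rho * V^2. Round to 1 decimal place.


Step 1: V^2 = 87.7^2 = 7691.29
Step 2: q = 0.5 * 1.166 * 7691.29
Step 3: q = 4484.0 Pa

4484.0


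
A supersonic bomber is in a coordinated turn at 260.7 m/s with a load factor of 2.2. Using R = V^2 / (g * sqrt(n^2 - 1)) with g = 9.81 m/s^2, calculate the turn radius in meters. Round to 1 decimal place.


Step 1: V^2 = 260.7^2 = 67964.49
Step 2: n^2 - 1 = 2.2^2 - 1 = 3.84
Step 3: sqrt(3.84) = 1.959592
Step 4: R = 67964.49 / (9.81 * 1.959592) = 3535.5 m

3535.5


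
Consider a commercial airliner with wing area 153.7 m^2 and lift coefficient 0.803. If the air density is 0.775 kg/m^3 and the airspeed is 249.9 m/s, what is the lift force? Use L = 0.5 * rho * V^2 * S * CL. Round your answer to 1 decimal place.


Step 1: Calculate dynamic pressure q = 0.5 * 0.775 * 249.9^2 = 0.5 * 0.775 * 62450.01 = 24199.3789 Pa
Step 2: Multiply by wing area and lift coefficient: L = 24199.3789 * 153.7 * 0.803
Step 3: L = 3719444.5331 * 0.803 = 2986714.0 N

2986714.0


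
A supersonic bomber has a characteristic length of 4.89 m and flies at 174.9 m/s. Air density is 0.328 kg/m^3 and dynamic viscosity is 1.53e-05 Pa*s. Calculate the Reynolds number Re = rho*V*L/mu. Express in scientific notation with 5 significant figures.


Step 1: Numerator = rho * V * L = 0.328 * 174.9 * 4.89 = 280.525608
Step 2: Re = 280.525608 / 1.53e-05
Step 3: Re = 1.8335e+07

1.8335e+07


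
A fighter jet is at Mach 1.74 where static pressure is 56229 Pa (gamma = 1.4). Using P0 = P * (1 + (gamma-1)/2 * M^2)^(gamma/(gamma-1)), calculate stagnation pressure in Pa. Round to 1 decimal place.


Step 1: (gamma-1)/2 * M^2 = 0.2 * 3.0276 = 0.60552
Step 2: 1 + 0.60552 = 1.60552
Step 3: Exponent gamma/(gamma-1) = 3.5
Step 4: P0 = 56229 * 1.60552^3.5 = 294859.7 Pa

294859.7


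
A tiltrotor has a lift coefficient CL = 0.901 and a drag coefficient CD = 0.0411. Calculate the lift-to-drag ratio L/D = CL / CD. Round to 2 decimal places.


Step 1: L/D = CL / CD = 0.901 / 0.0411
Step 2: L/D = 21.92

21.92


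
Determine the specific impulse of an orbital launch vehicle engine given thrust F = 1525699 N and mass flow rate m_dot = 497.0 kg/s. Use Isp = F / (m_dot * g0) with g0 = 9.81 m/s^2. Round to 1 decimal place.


Step 1: m_dot * g0 = 497.0 * 9.81 = 4875.57
Step 2: Isp = 1525699 / 4875.57 = 312.9 s

312.9


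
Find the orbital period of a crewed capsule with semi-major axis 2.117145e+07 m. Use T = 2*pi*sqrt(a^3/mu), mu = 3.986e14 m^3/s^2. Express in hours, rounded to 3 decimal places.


Step 1: a^3 / mu = 9.489685e+21 / 3.986e14 = 2.380754e+07
Step 2: sqrt(2.380754e+07) = 4879.297 s
Step 3: T = 2*pi * 4879.297 = 30657.53 s
Step 4: T in hours = 30657.53 / 3600 = 8.516 hours

8.516


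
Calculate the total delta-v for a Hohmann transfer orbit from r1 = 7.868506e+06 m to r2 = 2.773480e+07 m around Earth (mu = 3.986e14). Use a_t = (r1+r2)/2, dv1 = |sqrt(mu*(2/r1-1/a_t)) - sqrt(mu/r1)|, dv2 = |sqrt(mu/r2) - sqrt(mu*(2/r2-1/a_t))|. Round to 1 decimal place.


Step 1: Transfer semi-major axis a_t = (7.868506e+06 + 2.773480e+07) / 2 = 1.780165e+07 m
Step 2: v1 (circular at r1) = sqrt(mu/r1) = 7117.42 m/s
Step 3: v_t1 = sqrt(mu*(2/r1 - 1/a_t)) = 8883.92 m/s
Step 4: dv1 = |8883.92 - 7117.42| = 1766.51 m/s
Step 5: v2 (circular at r2) = 3791.02 m/s, v_t2 = 2520.42 m/s
Step 6: dv2 = |3791.02 - 2520.42| = 1270.61 m/s
Step 7: Total delta-v = 1766.51 + 1270.61 = 3037.1 m/s

3037.1


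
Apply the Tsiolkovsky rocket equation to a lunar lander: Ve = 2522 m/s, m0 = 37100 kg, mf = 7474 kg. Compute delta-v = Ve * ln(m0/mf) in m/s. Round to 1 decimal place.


Step 1: Mass ratio m0/mf = 37100 / 7474 = 4.963875
Step 2: ln(4.963875) = 1.602187
Step 3: delta-v = 2522 * 1.602187 = 4040.7 m/s

4040.7


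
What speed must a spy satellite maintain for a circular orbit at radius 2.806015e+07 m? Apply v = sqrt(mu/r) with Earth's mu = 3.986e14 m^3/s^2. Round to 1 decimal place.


Step 1: mu / r = 3.986e14 / 2.806015e+07 = 14205198.4754
Step 2: v = sqrt(14205198.4754) = 3769.0 m/s

3769.0


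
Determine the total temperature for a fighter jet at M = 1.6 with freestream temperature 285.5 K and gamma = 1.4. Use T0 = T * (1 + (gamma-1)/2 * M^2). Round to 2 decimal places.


Step 1: (gamma-1)/2 = 0.2
Step 2: M^2 = 2.56
Step 3: 1 + 0.2 * 2.56 = 1.512
Step 4: T0 = 285.5 * 1.512 = 431.68 K

431.68


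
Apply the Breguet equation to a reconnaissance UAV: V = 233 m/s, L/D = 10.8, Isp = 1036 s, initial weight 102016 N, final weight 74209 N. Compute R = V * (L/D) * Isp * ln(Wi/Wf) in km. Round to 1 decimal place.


Step 1: Coefficient = V * (L/D) * Isp = 233 * 10.8 * 1036 = 2606990.4 m
Step 2: Wi/Wf = 102016 / 74209 = 1.374712
Step 3: ln(1.374712) = 0.318244
Step 4: R = 2606990.4 * 0.318244 = 829659.6 m = 829.7 km

829.7


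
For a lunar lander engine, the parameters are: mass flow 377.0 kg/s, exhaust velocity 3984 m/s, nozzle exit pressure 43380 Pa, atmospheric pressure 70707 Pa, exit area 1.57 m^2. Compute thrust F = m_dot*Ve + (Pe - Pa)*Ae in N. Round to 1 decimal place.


Step 1: Momentum thrust = m_dot * Ve = 377.0 * 3984 = 1501968.0 N
Step 2: Pressure thrust = (Pe - Pa) * Ae = (43380 - 70707) * 1.57 = -42903.39 N
Step 3: Total thrust F = 1501968.0 + -42903.39 = 1459064.6 N

1459064.6


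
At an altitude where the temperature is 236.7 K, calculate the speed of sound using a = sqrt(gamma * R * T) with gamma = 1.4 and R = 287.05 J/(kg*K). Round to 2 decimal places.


Step 1: gamma * R * T = 1.4 * 287.05 * 236.7 = 95122.629
Step 2: a = sqrt(95122.629) = 308.42 m/s

308.42


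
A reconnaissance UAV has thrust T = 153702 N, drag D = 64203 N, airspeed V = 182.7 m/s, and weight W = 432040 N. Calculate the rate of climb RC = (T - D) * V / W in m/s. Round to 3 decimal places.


Step 1: Excess thrust = T - D = 153702 - 64203 = 89499 N
Step 2: Excess power = 89499 * 182.7 = 16351467.3 W
Step 3: RC = 16351467.3 / 432040 = 37.847 m/s

37.847


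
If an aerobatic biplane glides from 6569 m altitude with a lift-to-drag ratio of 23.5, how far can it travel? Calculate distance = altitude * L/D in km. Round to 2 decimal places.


Step 1: Glide distance = altitude * L/D = 6569 * 23.5 = 154371.5 m
Step 2: Convert to km: 154371.5 / 1000 = 154.37 km

154.37


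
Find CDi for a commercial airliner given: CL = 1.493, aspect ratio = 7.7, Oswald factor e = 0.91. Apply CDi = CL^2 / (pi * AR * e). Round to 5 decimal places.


Step 1: CL^2 = 1.493^2 = 2.229049
Step 2: pi * AR * e = 3.14159 * 7.7 * 0.91 = 22.01314
Step 3: CDi = 2.229049 / 22.01314 = 0.10126

0.10126


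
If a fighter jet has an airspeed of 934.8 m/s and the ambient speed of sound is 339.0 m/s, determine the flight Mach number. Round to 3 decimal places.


Step 1: M = V / a = 934.8 / 339.0
Step 2: M = 2.758

2.758


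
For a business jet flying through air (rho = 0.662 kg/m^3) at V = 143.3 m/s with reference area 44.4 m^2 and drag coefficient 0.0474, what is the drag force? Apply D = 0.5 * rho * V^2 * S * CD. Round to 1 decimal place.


Step 1: Dynamic pressure q = 0.5 * 0.662 * 143.3^2 = 6797.0486 Pa
Step 2: Drag D = q * S * CD = 6797.0486 * 44.4 * 0.0474
Step 3: D = 14304.8 N

14304.8


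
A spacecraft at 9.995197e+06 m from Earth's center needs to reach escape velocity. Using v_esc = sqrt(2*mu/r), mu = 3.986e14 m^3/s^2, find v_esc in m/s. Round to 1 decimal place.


Step 1: 2*mu/r = 2 * 3.986e14 / 9.995197e+06 = 79758307.9153
Step 2: v_esc = sqrt(79758307.9153) = 8930.8 m/s

8930.8


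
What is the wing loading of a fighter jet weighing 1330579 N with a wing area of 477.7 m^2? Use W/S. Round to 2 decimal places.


Step 1: Wing loading = W / S = 1330579 / 477.7
Step 2: Wing loading = 2785.39 N/m^2

2785.39


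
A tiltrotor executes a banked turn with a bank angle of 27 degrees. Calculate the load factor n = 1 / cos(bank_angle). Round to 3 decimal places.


Step 1: Convert 27 degrees to radians = 0.471239
Step 2: cos(27 deg) = 0.891007
Step 3: n = 1 / 0.891007 = 1.122

1.122
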